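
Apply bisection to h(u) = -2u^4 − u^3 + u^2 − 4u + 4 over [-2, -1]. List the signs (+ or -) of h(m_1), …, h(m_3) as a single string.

++-

h(-1.5) = 5.5 > 0, so the root lies in [-2, -1.5]
h(-1.75) = 0.664062 > 0, so the root lies in [-2, -1.75]
h(-1.875) = -3.111816 < 0, so the root lies in [-1.875, -1.75]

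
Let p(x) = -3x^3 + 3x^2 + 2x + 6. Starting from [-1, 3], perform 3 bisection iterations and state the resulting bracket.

[1.5, 2]

m = 1, p(m) = 8 (+); new bracket [1, 3]
m = 2, p(m) = -2 (−); new bracket [1, 2]
m = 1.5, p(m) = 5.625 (+); new bracket [1.5, 2]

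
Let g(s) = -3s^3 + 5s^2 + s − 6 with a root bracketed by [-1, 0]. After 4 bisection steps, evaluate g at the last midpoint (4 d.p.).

g(-0.5) = -4.875 < 0, so the root lies in [-1, -0.5]
g(-0.75) = -2.671875 < 0, so the root lies in [-1, -0.75]
g(-0.875) = -1.037109 < 0, so the root lies in [-1, -0.875]
g(-0.9375) = -0.071 < 0, so the root lies in [-1, -0.9375]

-0.0710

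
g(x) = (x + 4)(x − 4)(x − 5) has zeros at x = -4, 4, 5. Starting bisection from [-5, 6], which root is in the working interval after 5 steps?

midpoint 0.5: g = 70.875 > 0 → [-5, 0.5]
midpoint -2.25: g = 79.296875 > 0 → [-5, -2.25]
midpoint -3.625: g = 24.662109 > 0 → [-5, -3.625]
midpoint -4.3125: g = -24.1907 < 0 → [-4.3125, -3.625]
midpoint -3.96875: g = 2.2334 > 0 → [-4.3125, -3.96875]

-4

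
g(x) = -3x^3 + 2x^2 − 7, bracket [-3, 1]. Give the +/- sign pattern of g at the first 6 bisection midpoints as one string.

g(-1) = -2 < 0, so the root lies in [-3, -1]
g(-2) = 25 > 0, so the root lies in [-2, -1]
g(-1.5) = 7.625 > 0, so the root lies in [-1.5, -1]
g(-1.25) = 1.9844 > 0, so the root lies in [-1.25, -1]
g(-1.125) = -0.1973 < 0, so the root lies in [-1.25, -1.125]
g(-1.1875) = 0.844 > 0, so the root lies in [-1.1875, -1.125]

-+++-+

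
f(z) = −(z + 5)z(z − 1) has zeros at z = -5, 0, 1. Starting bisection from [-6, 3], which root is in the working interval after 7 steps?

-5

m = -1.5, f(m) = -13.125 (−); new bracket [-6, -1.5]
m = -3.75, f(m) = -22.265625 (−); new bracket [-6, -3.75]
m = -4.875, f(m) = -3.580078 (−); new bracket [-6, -4.875]
m = -5.4375, f(m) = 15.3142 (+); new bracket [-5.4375, -4.875]
m = -5.15625, f(m) = 4.9599 (+); new bracket [-5.15625, -4.875]
m = -5.015625, f(m) = 0.4714 (+); new bracket [-5.015625, -4.875]
m = -4.9453125, f(m) = -1.6079 (−); new bracket [-5.015625, -4.9453125]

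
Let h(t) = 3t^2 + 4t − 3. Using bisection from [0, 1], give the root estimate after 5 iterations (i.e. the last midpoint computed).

t = 0.5 gives h = -0.25, negative; keep [0.5, 1]
t = 0.75 gives h = 1.6875, positive; keep [0.5, 0.75]
t = 0.625 gives h = 0.671875, positive; keep [0.5, 0.625]
t = 0.5625 gives h = 0.1992, positive; keep [0.5, 0.5625]
t = 0.53125 gives h = -0.0283, negative; keep [0.53125, 0.5625]

0.53125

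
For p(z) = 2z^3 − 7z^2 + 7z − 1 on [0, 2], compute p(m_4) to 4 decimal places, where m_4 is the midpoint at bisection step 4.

z = 1 gives p = 1, positive; keep [0, 1]
z = 0.5 gives p = 1, positive; keep [0, 0.5]
z = 0.25 gives p = 0.34375, positive; keep [0, 0.25]
z = 0.125 gives p = -0.2305, negative; keep [0.125, 0.25]

-0.2305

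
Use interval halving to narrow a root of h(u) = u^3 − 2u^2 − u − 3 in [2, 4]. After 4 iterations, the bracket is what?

midpoint 3: h = 3 > 0 → [2, 3]
midpoint 2.5: h = -2.375 < 0 → [2.5, 3]
midpoint 2.75: h = -0.078125 < 0 → [2.75, 3]
midpoint 2.875: h = 1.3574 > 0 → [2.75, 2.875]

[2.75, 2.875]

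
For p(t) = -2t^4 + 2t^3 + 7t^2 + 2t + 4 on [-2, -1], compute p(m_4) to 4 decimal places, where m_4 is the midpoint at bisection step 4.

p(-1.5) = -0.125 < 0, so the root lies in [-1.5, -1]
p(-1.25) = 3.648438 > 0, so the root lies in [-1.5, -1.25]
p(-1.375) = 2.13623 > 0, so the root lies in [-1.5, -1.375]
p(-1.4375) = 1.1089 > 0, so the root lies in [-1.5, -1.4375]

1.1089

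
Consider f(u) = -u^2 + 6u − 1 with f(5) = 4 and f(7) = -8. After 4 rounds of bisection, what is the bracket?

midpoint 6: f = -1 < 0 → [5, 6]
midpoint 5.5: f = 1.75 > 0 → [5.5, 6]
midpoint 5.75: f = 0.4375 > 0 → [5.75, 6]
midpoint 5.875: f = -0.2656 < 0 → [5.75, 5.875]

[5.75, 5.875]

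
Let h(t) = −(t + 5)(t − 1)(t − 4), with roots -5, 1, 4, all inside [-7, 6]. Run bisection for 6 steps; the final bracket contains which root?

-5

h(-0.5) = -30.375 < 0, so the root lies in [-7, -0.5]
h(-3.75) = -46.015625 < 0, so the root lies in [-7, -3.75]
h(-5.375) = 22.412109 > 0, so the root lies in [-5.375, -3.75]
h(-4.5625) = -20.8376 < 0, so the root lies in [-5.375, -4.5625]
h(-4.96875) = -1.6729 < 0, so the root lies in [-5.375, -4.96875]
h(-5.171875) = 9.7294 > 0, so the root lies in [-5.171875, -4.96875]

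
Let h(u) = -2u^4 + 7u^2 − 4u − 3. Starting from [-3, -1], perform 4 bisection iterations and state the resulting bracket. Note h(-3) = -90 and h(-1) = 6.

midpoint -2: h = 1 > 0 → [-3, -2]
midpoint -2.5: h = -27.375 < 0 → [-2.5, -2]
midpoint -2.25: h = -9.820312 < 0 → [-2.25, -2]
midpoint -2.125: h = -3.6724 < 0 → [-2.125, -2]

[-2.125, -2]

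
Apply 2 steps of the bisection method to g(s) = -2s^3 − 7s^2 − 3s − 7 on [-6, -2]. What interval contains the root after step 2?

s = -4 gives g = 21, positive; keep [-4, -2]
s = -3 gives g = -7, negative; keep [-4, -3]

[-4, -3]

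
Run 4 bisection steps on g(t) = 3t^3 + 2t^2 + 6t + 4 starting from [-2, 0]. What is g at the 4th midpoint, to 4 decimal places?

midpoint -1: g = -3 < 0 → [-1, 0]
midpoint -0.5: g = 1.125 > 0 → [-1, -0.5]
midpoint -0.75: g = -0.640625 < 0 → [-0.75, -0.5]
midpoint -0.625: g = 0.2988 > 0 → [-0.75, -0.625]

0.2988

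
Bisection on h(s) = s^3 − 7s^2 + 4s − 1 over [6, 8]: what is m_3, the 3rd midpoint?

s = 7 gives h = 27, positive; keep [6, 7]
s = 6.5 gives h = 3.875, positive; keep [6, 6.5]
s = 6.25 gives h = -5.296875, negative; keep [6.25, 6.5]

6.25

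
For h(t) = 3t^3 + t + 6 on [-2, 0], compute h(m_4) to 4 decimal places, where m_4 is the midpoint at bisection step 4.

0.6035

m = -1, h(m) = 2 (+); new bracket [-2, -1]
m = -1.5, h(m) = -5.625 (−); new bracket [-1.5, -1]
m = -1.25, h(m) = -1.109375 (−); new bracket [-1.25, -1]
m = -1.125, h(m) = 0.6035 (+); new bracket [-1.25, -1.125]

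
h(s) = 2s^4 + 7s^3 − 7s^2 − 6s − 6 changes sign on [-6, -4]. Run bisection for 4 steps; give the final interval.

h(-5) = 224 > 0, so the root lies in [-5, -4]
h(-4.5) = 61.5 > 0, so the root lies in [-4.5, -4]
h(-4.25) = 8.210938 > 0, so the root lies in [-4.25, -4]
h(-4.125) = -12.6226 < 0, so the root lies in [-4.25, -4.125]

[-4.25, -4.125]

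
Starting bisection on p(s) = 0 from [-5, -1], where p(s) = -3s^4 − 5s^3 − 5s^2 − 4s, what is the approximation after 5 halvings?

-1.125

p(-3) = -141 < 0, so the root lies in [-3, -1]
p(-2) = -20 < 0, so the root lies in [-2, -1]
p(-1.5) = -3.5625 < 0, so the root lies in [-1.5, -1]
p(-1.25) = -0.3711 < 0, so the root lies in [-1.25, -1]
p(-1.125) = 0.4856 > 0, so the root lies in [-1.25, -1.125]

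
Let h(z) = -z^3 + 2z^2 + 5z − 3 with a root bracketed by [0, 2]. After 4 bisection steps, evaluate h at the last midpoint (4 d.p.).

midpoint 1: h = 3 > 0 → [0, 1]
midpoint 0.5: h = -0.125 < 0 → [0.5, 1]
midpoint 0.75: h = 1.453125 > 0 → [0.5, 0.75]
midpoint 0.625: h = 0.6621 > 0 → [0.5, 0.625]

0.6621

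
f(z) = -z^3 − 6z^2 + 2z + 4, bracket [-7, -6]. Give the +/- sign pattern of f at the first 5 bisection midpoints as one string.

++--+

f(-6.5) = 12.125 > 0, so the root lies in [-6.5, -6]
f(-6.25) = 1.265625 > 0, so the root lies in [-6.25, -6]
f(-6.125) = -3.560547 < 0, so the root lies in [-6.25, -6.125]
f(-6.1875) = -1.1965 < 0, so the root lies in [-6.25, -6.1875]
f(-6.21875) = 0.0222 > 0, so the root lies in [-6.21875, -6.1875]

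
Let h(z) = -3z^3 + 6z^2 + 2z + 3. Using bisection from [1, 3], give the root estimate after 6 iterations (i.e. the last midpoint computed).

m = 2, h(m) = 7 (+); new bracket [2, 3]
m = 2.5, h(m) = -1.375 (−); new bracket [2, 2.5]
m = 2.25, h(m) = 3.703125 (+); new bracket [2.25, 2.5]
m = 2.375, h(m) = 1.4043 (+); new bracket [2.375, 2.5]
m = 2.4375, h(m) = 0.0769 (+); new bracket [2.4375, 2.5]
m = 2.46875, h(m) = -0.6332 (−); new bracket [2.4375, 2.46875]

2.46875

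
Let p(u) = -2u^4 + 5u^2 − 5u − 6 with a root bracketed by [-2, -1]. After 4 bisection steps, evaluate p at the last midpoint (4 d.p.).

0.4575

p(-1.5) = 2.625 > 0, so the root lies in [-2, -1.5]
p(-1.75) = -0.695312 < 0, so the root lies in [-1.75, -1.5]
p(-1.625) = 1.382324 > 0, so the root lies in [-1.75, -1.625]
p(-1.6875) = 0.4575 > 0, so the root lies in [-1.75, -1.6875]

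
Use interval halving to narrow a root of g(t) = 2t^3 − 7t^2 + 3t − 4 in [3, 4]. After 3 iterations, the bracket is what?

[3.125, 3.25]

t = 3.5 gives g = 6.5, positive; keep [3, 3.5]
t = 3.25 gives g = 0.46875, positive; keep [3, 3.25]
t = 3.125 gives g = -1.949219, negative; keep [3.125, 3.25]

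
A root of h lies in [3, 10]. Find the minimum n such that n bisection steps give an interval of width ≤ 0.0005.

14

Width after n steps is 7/2^n. Need 2^n ≥ 7/0.0005 = 14000.
2^13 = 8192 < 14000 ≤ 2^14 = 16384, so n = 14.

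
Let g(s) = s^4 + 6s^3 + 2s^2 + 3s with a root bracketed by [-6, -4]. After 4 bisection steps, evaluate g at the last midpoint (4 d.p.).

-20.3357

s = -5 gives g = -90, negative; keep [-6, -5]
s = -5.5 gives g = -39.1875, negative; keep [-6, -5.5]
s = -5.75 gives g = 1.347656, positive; keep [-5.75, -5.5]
s = -5.625 gives g = -20.3357, negative; keep [-5.75, -5.625]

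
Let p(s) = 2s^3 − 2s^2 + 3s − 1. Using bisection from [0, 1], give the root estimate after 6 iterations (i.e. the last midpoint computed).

midpoint 0.5: p = 0.25 > 0 → [0, 0.5]
midpoint 0.25: p = -0.34375 < 0 → [0.25, 0.5]
midpoint 0.375: p = -0.050781 < 0 → [0.375, 0.5]
midpoint 0.4375: p = 0.0972 > 0 → [0.375, 0.4375]
midpoint 0.40625: p = 0.0228 > 0 → [0.375, 0.40625]
midpoint 0.390625: p = -0.0141 < 0 → [0.390625, 0.40625]

0.390625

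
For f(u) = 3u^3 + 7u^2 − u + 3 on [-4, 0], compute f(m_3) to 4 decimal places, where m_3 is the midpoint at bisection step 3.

f(-2) = 9 > 0, so the root lies in [-4, -2]
f(-3) = -12 < 0, so the root lies in [-3, -2]
f(-2.5) = 2.375 > 0, so the root lies in [-3, -2.5]

2.3750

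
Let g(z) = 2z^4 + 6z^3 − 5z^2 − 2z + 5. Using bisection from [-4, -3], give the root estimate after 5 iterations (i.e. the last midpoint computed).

-3.59375

z = -3.5 gives g = -6.375, negative; keep [-4, -3.5]
z = -3.75 gives g = 21.289062, positive; keep [-3.75, -3.5]
z = -3.625 gives g = 6.090332, positive; keep [-3.625, -3.5]
z = -3.5625 gives g = -0.4673, negative; keep [-3.625, -3.5625]
z = -3.59375 gives g = 2.7282, positive; keep [-3.59375, -3.5625]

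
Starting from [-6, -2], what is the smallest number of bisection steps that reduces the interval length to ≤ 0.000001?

Width after n steps is 4/2^n. Need 2^n ≥ 4/0.000001 = 4000000.
2^21 = 2097152 < 4000000 ≤ 2^22 = 4194304, so n = 22.

22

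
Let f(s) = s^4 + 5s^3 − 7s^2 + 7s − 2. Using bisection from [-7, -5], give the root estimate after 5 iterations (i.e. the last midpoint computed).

f(-6) = -80 < 0, so the root lies in [-7, -6]
f(-6.5) = 68.6875 > 0, so the root lies in [-6.5, -6]
f(-6.25) = -14.011719 < 0, so the root lies in [-6.5, -6.25]
f(-6.375) = 25.1311 > 0, so the root lies in [-6.375, -6.25]
f(-6.3125) = 5.023 > 0, so the root lies in [-6.3125, -6.25]

-6.3125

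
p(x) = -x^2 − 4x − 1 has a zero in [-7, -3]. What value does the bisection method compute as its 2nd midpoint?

x = -5 gives p = -6, negative; keep [-5, -3]
x = -4 gives p = -1, negative; keep [-4, -3]

-4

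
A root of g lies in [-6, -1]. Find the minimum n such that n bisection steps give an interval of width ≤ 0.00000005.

27

Width after n steps is 5/2^n. Need 2^n ≥ 5/0.00000005 = 100000000.
2^26 = 67108864 < 100000000 ≤ 2^27 = 134217728, so n = 27.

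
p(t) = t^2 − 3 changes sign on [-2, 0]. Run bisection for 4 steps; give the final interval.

midpoint -1: p = -2 < 0 → [-2, -1]
midpoint -1.5: p = -0.75 < 0 → [-2, -1.5]
midpoint -1.75: p = 0.0625 > 0 → [-1.75, -1.5]
midpoint -1.625: p = -0.3594 < 0 → [-1.75, -1.625]

[-1.75, -1.625]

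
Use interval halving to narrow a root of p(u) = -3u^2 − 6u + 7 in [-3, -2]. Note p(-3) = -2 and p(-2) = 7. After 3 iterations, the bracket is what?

[-2.875, -2.75]

p(-2.5) = 3.25 > 0, so the root lies in [-3, -2.5]
p(-2.75) = 0.8125 > 0, so the root lies in [-3, -2.75]
p(-2.875) = -0.546875 < 0, so the root lies in [-2.875, -2.75]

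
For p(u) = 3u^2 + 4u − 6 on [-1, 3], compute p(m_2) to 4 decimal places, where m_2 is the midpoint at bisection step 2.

-6.0000

midpoint 1: p = 1 > 0 → [-1, 1]
midpoint 0: p = -6 < 0 → [0, 1]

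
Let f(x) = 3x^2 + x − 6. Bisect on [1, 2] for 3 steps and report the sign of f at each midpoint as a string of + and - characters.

+-+

m = 1.5, f(m) = 2.25 (+); new bracket [1, 1.5]
m = 1.25, f(m) = -0.0625 (−); new bracket [1.25, 1.5]
m = 1.375, f(m) = 1.046875 (+); new bracket [1.25, 1.375]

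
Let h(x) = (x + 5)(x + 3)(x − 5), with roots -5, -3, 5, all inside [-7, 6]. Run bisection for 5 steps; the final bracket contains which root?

5

x = -0.5 gives h = -61.875, negative; keep [-0.5, 6]
x = 2.75 gives h = -100.265625, negative; keep [2.75, 6]
x = 4.375 gives h = -43.212891, negative; keep [4.375, 6]
x = 5.1875 gives h = 15.6394, positive; keep [4.375, 5.1875]
x = 4.78125 gives h = -16.6491, negative; keep [4.78125, 5.1875]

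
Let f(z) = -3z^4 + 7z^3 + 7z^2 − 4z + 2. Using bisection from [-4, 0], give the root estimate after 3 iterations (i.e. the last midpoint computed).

-1.5

m = -2, f(m) = -66 (−); new bracket [-2, 0]
m = -1, f(m) = 3 (+); new bracket [-2, -1]
m = -1.5, f(m) = -15.0625 (−); new bracket [-1.5, -1]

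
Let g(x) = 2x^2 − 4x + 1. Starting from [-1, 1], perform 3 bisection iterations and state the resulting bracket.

midpoint 0: g = 1 > 0 → [0, 1]
midpoint 0.5: g = -0.5 < 0 → [0, 0.5]
midpoint 0.25: g = 0.125 > 0 → [0.25, 0.5]

[0.25, 0.5]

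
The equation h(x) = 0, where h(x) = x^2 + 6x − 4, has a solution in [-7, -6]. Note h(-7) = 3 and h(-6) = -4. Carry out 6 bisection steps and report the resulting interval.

[-6.609375, -6.59375]

x = -6.5 gives h = -0.75, negative; keep [-7, -6.5]
x = -6.75 gives h = 1.0625, positive; keep [-6.75, -6.5]
x = -6.625 gives h = 0.140625, positive; keep [-6.625, -6.5]
x = -6.5625 gives h = -0.3086, negative; keep [-6.625, -6.5625]
x = -6.59375 gives h = -0.085, negative; keep [-6.625, -6.59375]
x = -6.609375 gives h = 0.0276, positive; keep [-6.609375, -6.59375]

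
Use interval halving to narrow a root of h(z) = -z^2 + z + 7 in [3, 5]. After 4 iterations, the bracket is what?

h(4) = -5 < 0, so the root lies in [3, 4]
h(3.5) = -1.75 < 0, so the root lies in [3, 3.5]
h(3.25) = -0.3125 < 0, so the root lies in [3, 3.25]
h(3.125) = 0.3594 > 0, so the root lies in [3.125, 3.25]

[3.125, 3.25]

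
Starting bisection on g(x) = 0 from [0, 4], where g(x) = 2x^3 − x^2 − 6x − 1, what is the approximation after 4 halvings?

2.25

x = 2 gives g = -1, negative; keep [2, 4]
x = 3 gives g = 26, positive; keep [2, 3]
x = 2.5 gives g = 9, positive; keep [2, 2.5]
x = 2.25 gives g = 3.2188, positive; keep [2, 2.25]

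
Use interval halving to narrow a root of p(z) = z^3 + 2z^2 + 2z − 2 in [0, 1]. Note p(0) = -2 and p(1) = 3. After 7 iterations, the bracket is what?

[0.5703125, 0.578125]

p(0.5) = -0.375 < 0, so the root lies in [0.5, 1]
p(0.75) = 1.046875 > 0, so the root lies in [0.5, 0.75]
p(0.625) = 0.275391 > 0, so the root lies in [0.5, 0.625]
p(0.5625) = -0.0642 < 0, so the root lies in [0.5625, 0.625]
p(0.59375) = 0.1019 > 0, so the root lies in [0.5625, 0.59375]
p(0.578125) = 0.0179 > 0, so the root lies in [0.5625, 0.578125]
p(0.5703125) = -0.0234 < 0, so the root lies in [0.5703125, 0.578125]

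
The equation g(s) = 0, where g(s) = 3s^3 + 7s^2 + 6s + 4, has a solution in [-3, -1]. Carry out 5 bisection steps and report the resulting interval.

m = -2, g(m) = -4 (−); new bracket [-2, -1]
m = -1.5, g(m) = 0.625 (+); new bracket [-2, -1.5]
m = -1.75, g(m) = -1.140625 (−); new bracket [-1.75, -1.5]
m = -1.625, g(m) = -0.1387 (−); new bracket [-1.625, -1.5]
m = -1.5625, g(m) = 0.2708 (+); new bracket [-1.625, -1.5625]

[-1.625, -1.5625]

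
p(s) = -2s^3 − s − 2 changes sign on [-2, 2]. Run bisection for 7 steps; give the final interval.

[-0.84375, -0.8125]

s = 0 gives p = -2, negative; keep [-2, 0]
s = -1 gives p = 1, positive; keep [-1, 0]
s = -0.5 gives p = -1.25, negative; keep [-1, -0.5]
s = -0.75 gives p = -0.4062, negative; keep [-1, -0.75]
s = -0.875 gives p = 0.2148, positive; keep [-0.875, -0.75]
s = -0.8125 gives p = -0.1147, negative; keep [-0.875, -0.8125]
s = -0.84375 gives p = 0.0451, positive; keep [-0.84375, -0.8125]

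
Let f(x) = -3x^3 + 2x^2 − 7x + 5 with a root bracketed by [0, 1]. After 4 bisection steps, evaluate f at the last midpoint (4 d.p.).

0.1580

m = 0.5, f(m) = 1.625 (+); new bracket [0.5, 1]
m = 0.75, f(m) = -0.390625 (−); new bracket [0.5, 0.75]
m = 0.625, f(m) = 0.673828 (+); new bracket [0.625, 0.75]
m = 0.6875, f(m) = 0.158 (+); new bracket [0.6875, 0.75]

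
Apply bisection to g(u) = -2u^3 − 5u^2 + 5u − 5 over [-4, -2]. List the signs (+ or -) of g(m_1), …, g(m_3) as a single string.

midpoint -3: g = -11 < 0 → [-4, -3]
midpoint -3.5: g = 2 > 0 → [-3.5, -3]
midpoint -3.25: g = -5.40625 < 0 → [-3.5, -3.25]

-+-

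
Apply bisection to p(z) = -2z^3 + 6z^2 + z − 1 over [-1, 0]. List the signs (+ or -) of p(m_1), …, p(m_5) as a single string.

z = -0.5 gives p = 0.25, positive; keep [-0.5, 0]
z = -0.25 gives p = -0.84375, negative; keep [-0.5, -0.25]
z = -0.375 gives p = -0.425781, negative; keep [-0.5, -0.375]
z = -0.4375 gives p = -0.1216, negative; keep [-0.5, -0.4375]
z = -0.46875 gives p = 0.0556, positive; keep [-0.46875, -0.4375]

+---+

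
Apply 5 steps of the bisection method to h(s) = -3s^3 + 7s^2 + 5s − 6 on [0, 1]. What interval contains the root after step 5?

m = 0.5, h(m) = -2.125 (−); new bracket [0.5, 1]
m = 0.75, h(m) = 0.421875 (+); new bracket [0.5, 0.75]
m = 0.625, h(m) = -0.873047 (−); new bracket [0.625, 0.75]
m = 0.6875, h(m) = -0.2288 (−); new bracket [0.6875, 0.75]
m = 0.71875, h(m) = 0.096 (+); new bracket [0.6875, 0.71875]

[0.6875, 0.71875]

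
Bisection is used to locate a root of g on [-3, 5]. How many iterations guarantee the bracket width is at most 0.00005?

Width after n steps is 8/2^n. Need 2^n ≥ 8/0.00005 = 160000.
2^17 = 131072 < 160000 ≤ 2^18 = 262144, so n = 18.

18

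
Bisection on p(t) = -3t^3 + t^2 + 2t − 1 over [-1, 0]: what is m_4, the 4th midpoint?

t = -0.5 gives p = -1.375, negative; keep [-1, -0.5]
t = -0.75 gives p = -0.671875, negative; keep [-1, -0.75]
t = -0.875 gives p = 0.025391, positive; keep [-0.875, -0.75]
t = -0.8125 gives p = -0.3557, negative; keep [-0.875, -0.8125]

-0.8125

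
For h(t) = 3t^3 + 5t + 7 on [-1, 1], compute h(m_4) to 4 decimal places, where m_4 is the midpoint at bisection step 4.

0.6152

h(0) = 7 > 0, so the root lies in [-1, 0]
h(-0.5) = 4.125 > 0, so the root lies in [-1, -0.5]
h(-0.75) = 1.984375 > 0, so the root lies in [-1, -0.75]
h(-0.875) = 0.6152 > 0, so the root lies in [-1, -0.875]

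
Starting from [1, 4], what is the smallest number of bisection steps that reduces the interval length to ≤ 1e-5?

19

Width after n steps is 3/2^n. Need 2^n ≥ 3/1e-5 = 300000.
2^18 = 262144 < 300000 ≤ 2^19 = 524288, so n = 19.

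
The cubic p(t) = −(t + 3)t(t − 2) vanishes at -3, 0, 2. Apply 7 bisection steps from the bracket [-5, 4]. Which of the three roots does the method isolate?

p(-0.5) = -3.125 < 0, so the root lies in [-5, -0.5]
p(-2.75) = -3.265625 < 0, so the root lies in [-5, -2.75]
p(-3.875) = 19.919922 > 0, so the root lies in [-3.875, -2.75]
p(-3.3125) = 5.4993 > 0, so the root lies in [-3.3125, -2.75]
p(-3.03125) = 0.4766 > 0, so the root lies in [-3.03125, -2.75]
p(-2.890625) = -1.5462 < 0, so the root lies in [-3.03125, -2.890625]
p(-2.9609375) = -0.5738 < 0, so the root lies in [-3.03125, -2.9609375]

-3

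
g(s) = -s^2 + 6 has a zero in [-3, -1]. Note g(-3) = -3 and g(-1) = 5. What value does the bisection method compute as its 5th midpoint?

midpoint -2: g = 2 > 0 → [-3, -2]
midpoint -2.5: g = -0.25 < 0 → [-2.5, -2]
midpoint -2.25: g = 0.9375 > 0 → [-2.5, -2.25]
midpoint -2.375: g = 0.3594 > 0 → [-2.5, -2.375]
midpoint -2.4375: g = 0.0586 > 0 → [-2.5, -2.4375]

-2.4375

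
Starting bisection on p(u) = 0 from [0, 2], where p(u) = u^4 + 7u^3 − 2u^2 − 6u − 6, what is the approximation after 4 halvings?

1.375

u = 1 gives p = -6, negative; keep [1, 2]
u = 1.5 gives p = 9.1875, positive; keep [1, 1.5]
u = 1.25 gives p = -0.511719, negative; keep [1.25, 1.5]
u = 1.375 gives p = 3.7405, positive; keep [1.25, 1.375]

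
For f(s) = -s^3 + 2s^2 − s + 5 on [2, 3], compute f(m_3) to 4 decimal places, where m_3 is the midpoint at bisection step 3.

m = 2.5, f(m) = -0.625 (−); new bracket [2, 2.5]
m = 2.25, f(m) = 1.484375 (+); new bracket [2.25, 2.5]
m = 2.375, f(m) = 0.509766 (+); new bracket [2.375, 2.5]

0.5098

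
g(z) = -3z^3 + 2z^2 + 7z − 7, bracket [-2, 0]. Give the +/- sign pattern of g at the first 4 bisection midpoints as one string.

g(-1) = -9 < 0, so the root lies in [-2, -1]
g(-1.5) = -2.875 < 0, so the root lies in [-2, -1.5]
g(-1.75) = 2.953125 > 0, so the root lies in [-1.75, -1.5]
g(-1.625) = -0.2207 < 0, so the root lies in [-1.75, -1.625]

--+-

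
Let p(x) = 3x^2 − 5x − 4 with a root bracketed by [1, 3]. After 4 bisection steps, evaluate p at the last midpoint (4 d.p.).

1.0469

m = 2, p(m) = -2 (−); new bracket [2, 3]
m = 2.5, p(m) = 2.25 (+); new bracket [2, 2.5]
m = 2.25, p(m) = -0.0625 (−); new bracket [2.25, 2.5]
m = 2.375, p(m) = 1.0469 (+); new bracket [2.25, 2.375]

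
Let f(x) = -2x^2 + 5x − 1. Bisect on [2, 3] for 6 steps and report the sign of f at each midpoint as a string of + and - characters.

f(2.5) = -1 < 0, so the root lies in [2, 2.5]
f(2.25) = 0.125 > 0, so the root lies in [2.25, 2.5]
f(2.375) = -0.40625 < 0, so the root lies in [2.25, 2.375]
f(2.3125) = -0.1328 < 0, so the root lies in [2.25, 2.3125]
f(2.28125) = -0.002 < 0, so the root lies in [2.25, 2.28125]
f(2.265625) = 0.062 > 0, so the root lies in [2.265625, 2.28125]

-+---+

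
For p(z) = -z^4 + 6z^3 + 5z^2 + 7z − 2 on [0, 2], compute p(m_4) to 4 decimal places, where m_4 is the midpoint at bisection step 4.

z = 1 gives p = 15, positive; keep [0, 1]
z = 0.5 gives p = 3.4375, positive; keep [0, 0.5]
z = 0.25 gives p = 0.152344, positive; keep [0, 0.25]
z = 0.125 gives p = -1.0354, negative; keep [0.125, 0.25]

-1.0354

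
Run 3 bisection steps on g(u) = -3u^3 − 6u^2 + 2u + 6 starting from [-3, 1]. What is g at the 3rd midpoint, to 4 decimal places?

midpoint -1: g = 1 > 0 → [-1, 1]
midpoint 0: g = 6 > 0 → [0, 1]
midpoint 0.5: g = 5.125 > 0 → [0.5, 1]

5.1250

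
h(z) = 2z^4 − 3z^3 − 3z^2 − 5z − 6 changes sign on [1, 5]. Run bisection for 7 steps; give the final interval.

[2.59375, 2.625]

h(3) = 33 > 0, so the root lies in [1, 3]
h(2) = -20 < 0, so the root lies in [2, 3]
h(2.5) = -6 < 0, so the root lies in [2.5, 3]
h(2.75) = 9.5547 > 0, so the root lies in [2.5, 2.75]
h(2.625) = 0.9009 > 0, so the root lies in [2.5, 2.625]
h(2.5625) = -2.7556 < 0, so the root lies in [2.5625, 2.625]
h(2.59375) = -0.9805 < 0, so the root lies in [2.59375, 2.625]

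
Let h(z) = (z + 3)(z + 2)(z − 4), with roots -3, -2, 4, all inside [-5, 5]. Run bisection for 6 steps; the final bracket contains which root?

m = 0, h(m) = -24 (−); new bracket [0, 5]
m = 2.5, h(m) = -37.125 (−); new bracket [2.5, 5]
m = 3.75, h(m) = -9.703125 (−); new bracket [3.75, 5]
m = 4.375, h(m) = 17.6309 (+); new bracket [3.75, 4.375]
m = 4.0625, h(m) = 2.676 (+); new bracket [3.75, 4.0625]
m = 3.90625, h(m) = -3.8241 (−); new bracket [3.90625, 4.0625]

4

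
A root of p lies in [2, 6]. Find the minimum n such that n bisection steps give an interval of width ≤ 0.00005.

Width after n steps is 4/2^n. Need 2^n ≥ 4/0.00005 = 80000.
2^16 = 65536 < 80000 ≤ 2^17 = 131072, so n = 17.

17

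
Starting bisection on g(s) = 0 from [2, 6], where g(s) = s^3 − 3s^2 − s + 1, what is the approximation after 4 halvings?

s = 4 gives g = 13, positive; keep [2, 4]
s = 3 gives g = -2, negative; keep [3, 4]
s = 3.5 gives g = 3.625, positive; keep [3, 3.5]
s = 3.25 gives g = 0.3906, positive; keep [3, 3.25]

3.25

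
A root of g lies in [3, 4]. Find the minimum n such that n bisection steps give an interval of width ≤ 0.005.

8

Width after n steps is 1/2^n. Need 2^n ≥ 1/0.005 = 200.
2^7 = 128 < 200 ≤ 2^8 = 256, so n = 8.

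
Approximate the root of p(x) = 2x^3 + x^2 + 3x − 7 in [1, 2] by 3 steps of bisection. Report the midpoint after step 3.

p(1.5) = 6.5 > 0, so the root lies in [1, 1.5]
p(1.25) = 2.21875 > 0, so the root lies in [1, 1.25]
p(1.125) = 0.488281 > 0, so the root lies in [1, 1.125]

1.125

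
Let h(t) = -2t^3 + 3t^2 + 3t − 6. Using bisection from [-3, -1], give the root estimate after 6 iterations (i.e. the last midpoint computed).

h(-2) = 16 > 0, so the root lies in [-2, -1]
h(-1.5) = 3 > 0, so the root lies in [-1.5, -1]
h(-1.25) = -1.15625 < 0, so the root lies in [-1.5, -1.25]
h(-1.375) = 0.7461 > 0, so the root lies in [-1.375, -1.25]
h(-1.3125) = -0.2476 < 0, so the root lies in [-1.375, -1.3125]
h(-1.34375) = 0.2385 > 0, so the root lies in [-1.34375, -1.3125]

-1.34375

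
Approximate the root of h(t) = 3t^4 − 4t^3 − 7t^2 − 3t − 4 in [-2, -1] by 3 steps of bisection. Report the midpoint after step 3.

-1.125

t = -1.5 gives h = 13.4375, positive; keep [-1.5, -1]
t = -1.25 gives h = 3.949219, positive; keep [-1.25, -1]
t = -1.125 gives h = 1.016357, positive; keep [-1.125, -1]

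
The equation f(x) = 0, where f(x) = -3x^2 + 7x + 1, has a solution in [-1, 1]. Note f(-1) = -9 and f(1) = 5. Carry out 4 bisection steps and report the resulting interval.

x = 0 gives f = 1, positive; keep [-1, 0]
x = -0.5 gives f = -3.25, negative; keep [-0.5, 0]
x = -0.25 gives f = -0.9375, negative; keep [-0.25, 0]
x = -0.125 gives f = 0.0781, positive; keep [-0.25, -0.125]

[-0.25, -0.125]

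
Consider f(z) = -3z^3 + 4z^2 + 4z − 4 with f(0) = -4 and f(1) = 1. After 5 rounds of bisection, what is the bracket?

[0.75, 0.78125]

m = 0.5, f(m) = -1.375 (−); new bracket [0.5, 1]
m = 0.75, f(m) = -0.015625 (−); new bracket [0.75, 1]
m = 0.875, f(m) = 0.552734 (+); new bracket [0.75, 0.875]
m = 0.8125, f(m) = 0.2815 (+); new bracket [0.75, 0.8125]
m = 0.78125, f(m) = 0.1359 (+); new bracket [0.75, 0.78125]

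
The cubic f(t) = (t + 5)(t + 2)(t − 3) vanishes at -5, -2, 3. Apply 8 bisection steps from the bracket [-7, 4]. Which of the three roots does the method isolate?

m = -1.5, f(m) = -7.875 (−); new bracket [-1.5, 4]
m = 1.25, f(m) = -35.546875 (−); new bracket [1.25, 4]
m = 2.625, f(m) = -13.224609 (−); new bracket [2.625, 4]
m = 3.3125, f(m) = 13.8 (+); new bracket [2.625, 3.3125]
m = 2.96875, f(m) = -1.2373 (−); new bracket [2.96875, 3.3125]
m = 3.140625, f(m) = 5.8849 (+); new bracket [2.96875, 3.140625]
m = 3.0546875, f(m) = 2.2265 (+); new bracket [2.96875, 3.0546875]
m = 3.01171875, f(m) = 0.4705 (+); new bracket [2.96875, 3.01171875]

3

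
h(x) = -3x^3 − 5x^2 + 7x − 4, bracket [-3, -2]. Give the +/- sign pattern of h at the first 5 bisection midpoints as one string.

-+--+

h(-2.5) = -5.875 < 0, so the root lies in [-3, -2.5]
h(-2.75) = 1.328125 > 0, so the root lies in [-2.75, -2.5]
h(-2.625) = -2.564453 < 0, so the root lies in [-2.75, -2.625]
h(-2.6875) = -0.6931 < 0, so the root lies in [-2.75, -2.6875]
h(-2.71875) = 0.2985 > 0, so the root lies in [-2.71875, -2.6875]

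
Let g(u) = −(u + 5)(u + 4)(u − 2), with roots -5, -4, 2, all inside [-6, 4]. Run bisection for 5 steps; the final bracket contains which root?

g(-1) = 36 > 0, so the root lies in [-1, 4]
g(1.5) = 17.875 > 0, so the root lies in [1.5, 4]
g(2.75) = -39.234375 < 0, so the root lies in [1.5, 2.75]
g(2.125) = -5.4551 < 0, so the root lies in [1.5, 2.125]
g(1.8125) = 7.4246 > 0, so the root lies in [1.8125, 2.125]

2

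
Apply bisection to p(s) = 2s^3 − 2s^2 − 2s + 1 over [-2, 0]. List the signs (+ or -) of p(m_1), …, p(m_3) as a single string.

-++

m = -1, p(m) = -1 (−); new bracket [-1, 0]
m = -0.5, p(m) = 1.25 (+); new bracket [-1, -0.5]
m = -0.75, p(m) = 0.53125 (+); new bracket [-1, -0.75]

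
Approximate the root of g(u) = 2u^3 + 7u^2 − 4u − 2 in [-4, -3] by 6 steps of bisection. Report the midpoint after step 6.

u = -3.5 gives g = 12, positive; keep [-4, -3.5]
u = -3.75 gives g = 5.96875, positive; keep [-4, -3.75]
u = -3.875 gives g = 2.238281, positive; keep [-4, -3.875]
u = -3.9375 gives g = 0.1841, positive; keep [-4, -3.9375]
u = -3.96875 gives g = -0.8915, negative; keep [-3.96875, -3.9375]
u = -3.953125 gives g = -0.3496, negative; keep [-3.953125, -3.9375]

-3.953125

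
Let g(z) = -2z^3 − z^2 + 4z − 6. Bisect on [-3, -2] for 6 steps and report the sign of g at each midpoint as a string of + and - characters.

+++---

midpoint -2.5: g = 9 > 0 → [-2.5, -2]
midpoint -2.25: g = 2.71875 > 0 → [-2.25, -2]
midpoint -2.125: g = 0.175781 > 0 → [-2.125, -2]
midpoint -2.0625: g = -0.9565 < 0 → [-2.125, -2.0625]
midpoint -2.09375: g = -0.4017 < 0 → [-2.125, -2.09375]
midpoint -2.109375: g = -0.1158 < 0 → [-2.125, -2.109375]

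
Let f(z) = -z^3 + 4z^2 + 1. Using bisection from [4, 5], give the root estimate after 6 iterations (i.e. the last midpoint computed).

4.046875

z = 4.5 gives f = -9.125, negative; keep [4, 4.5]
z = 4.25 gives f = -3.515625, negative; keep [4, 4.25]
z = 4.125 gives f = -1.126953, negative; keep [4, 4.125]
z = 4.0625 gives f = -0.0315, negative; keep [4, 4.0625]
z = 4.03125 gives f = 0.4922, positive; keep [4.03125, 4.0625]
z = 4.046875 gives f = 0.2323, positive; keep [4.046875, 4.0625]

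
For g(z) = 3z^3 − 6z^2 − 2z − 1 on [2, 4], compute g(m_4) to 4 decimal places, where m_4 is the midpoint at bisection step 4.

0.5957

z = 3 gives g = 20, positive; keep [2, 3]
z = 2.5 gives g = 3.375, positive; keep [2, 2.5]
z = 2.25 gives g = -1.703125, negative; keep [2.25, 2.5]
z = 2.375 gives g = 0.5957, positive; keep [2.25, 2.375]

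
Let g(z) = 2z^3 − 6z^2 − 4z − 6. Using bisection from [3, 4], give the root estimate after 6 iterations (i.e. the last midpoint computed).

3.734375

z = 3.5 gives g = -7.75, negative; keep [3.5, 4]
z = 3.75 gives g = 0.09375, positive; keep [3.5, 3.75]
z = 3.625 gives g = -4.074219, negative; keep [3.625, 3.75]
z = 3.6875 gives g = -2.0532, negative; keep [3.6875, 3.75]
z = 3.71875 gives g = -0.9957, negative; keep [3.71875, 3.75]
z = 3.734375 gives g = -0.455, negative; keep [3.734375, 3.75]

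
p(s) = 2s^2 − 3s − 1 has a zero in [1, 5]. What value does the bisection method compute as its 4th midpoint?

m = 3, p(m) = 8 (+); new bracket [1, 3]
m = 2, p(m) = 1 (+); new bracket [1, 2]
m = 1.5, p(m) = -1 (−); new bracket [1.5, 2]
m = 1.75, p(m) = -0.125 (−); new bracket [1.75, 2]

1.75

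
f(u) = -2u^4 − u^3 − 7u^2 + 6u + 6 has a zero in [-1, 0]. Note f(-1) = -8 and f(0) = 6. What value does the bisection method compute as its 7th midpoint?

midpoint -0.5: f = 1.25 > 0 → [-1, -0.5]
midpoint -0.75: f = -2.648438 < 0 → [-0.75, -0.5]
midpoint -0.625: f = -0.54541 < 0 → [-0.625, -0.5]
midpoint -0.5625: f = 0.3879 > 0 → [-0.625, -0.5625]
midpoint -0.59375: f = -0.0695 < 0 → [-0.59375, -0.5625]
midpoint -0.578125: f = 0.1615 > 0 → [-0.59375, -0.578125]
midpoint -0.5859375: f = 0.0465 > 0 → [-0.59375, -0.5859375]

-0.5859375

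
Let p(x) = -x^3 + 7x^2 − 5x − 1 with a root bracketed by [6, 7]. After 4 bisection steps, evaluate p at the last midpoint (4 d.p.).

midpoint 6.5: p = -12.375 < 0 → [6, 6.5]
midpoint 6.25: p = -2.953125 < 0 → [6, 6.25]
midpoint 6.125: p = 1.201172 > 0 → [6.125, 6.25]
midpoint 6.1875: p = -0.8308 < 0 → [6.125, 6.1875]

-0.8308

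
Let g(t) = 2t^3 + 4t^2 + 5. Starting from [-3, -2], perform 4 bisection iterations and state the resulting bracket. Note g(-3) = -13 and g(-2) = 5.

[-2.4375, -2.375]

m = -2.5, g(m) = -1.25 (−); new bracket [-2.5, -2]
m = -2.25, g(m) = 2.46875 (+); new bracket [-2.5, -2.25]
m = -2.375, g(m) = 0.769531 (+); new bracket [-2.5, -2.375]
m = -2.4375, g(m) = -0.1987 (−); new bracket [-2.4375, -2.375]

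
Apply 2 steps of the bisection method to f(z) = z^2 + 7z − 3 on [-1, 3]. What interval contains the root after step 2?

m = 1, f(m) = 5 (+); new bracket [-1, 1]
m = 0, f(m) = -3 (−); new bracket [0, 1]

[0, 1]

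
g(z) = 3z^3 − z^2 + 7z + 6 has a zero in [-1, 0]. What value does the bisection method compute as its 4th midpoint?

-0.6875

midpoint -0.5: g = 1.875 > 0 → [-1, -0.5]
midpoint -0.75: g = -1.078125 < 0 → [-0.75, -0.5]
midpoint -0.625: g = 0.501953 > 0 → [-0.75, -0.625]
midpoint -0.6875: g = -0.26 < 0 → [-0.6875, -0.625]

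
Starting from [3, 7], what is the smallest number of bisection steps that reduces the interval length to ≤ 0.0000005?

Width after n steps is 4/2^n. Need 2^n ≥ 4/0.0000005 = 8000000.
2^22 = 4194304 < 8000000 ≤ 2^23 = 8388608, so n = 23.

23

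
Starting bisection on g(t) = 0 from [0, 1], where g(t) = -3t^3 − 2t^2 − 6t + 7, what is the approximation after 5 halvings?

midpoint 0.5: g = 3.125 > 0 → [0.5, 1]
midpoint 0.75: g = 0.109375 > 0 → [0.75, 1]
midpoint 0.875: g = -1.791016 < 0 → [0.75, 0.875]
midpoint 0.8125: g = -0.8044 < 0 → [0.75, 0.8125]
midpoint 0.78125: g = -0.3387 < 0 → [0.75, 0.78125]

0.78125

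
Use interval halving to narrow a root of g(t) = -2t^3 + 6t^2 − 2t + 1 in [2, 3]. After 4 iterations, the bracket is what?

[2.6875, 2.75]

t = 2.5 gives g = 2.25, positive; keep [2.5, 3]
t = 2.75 gives g = -0.71875, negative; keep [2.5, 2.75]
t = 2.625 gives g = 0.917969, positive; keep [2.625, 2.75]
t = 2.6875 gives g = 0.1392, positive; keep [2.6875, 2.75]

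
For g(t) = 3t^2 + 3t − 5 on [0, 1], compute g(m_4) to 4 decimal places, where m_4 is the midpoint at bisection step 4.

midpoint 0.5: g = -2.75 < 0 → [0.5, 1]
midpoint 0.75: g = -1.0625 < 0 → [0.75, 1]
midpoint 0.875: g = -0.078125 < 0 → [0.875, 1]
midpoint 0.9375: g = 0.4492 > 0 → [0.875, 0.9375]

0.4492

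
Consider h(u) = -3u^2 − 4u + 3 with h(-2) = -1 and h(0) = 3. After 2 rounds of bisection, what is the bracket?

[-2, -1.5]

m = -1, h(m) = 4 (+); new bracket [-2, -1]
m = -1.5, h(m) = 2.25 (+); new bracket [-2, -1.5]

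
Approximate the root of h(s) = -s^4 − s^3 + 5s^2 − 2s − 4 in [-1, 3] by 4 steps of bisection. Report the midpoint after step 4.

-0.75

s = 1 gives h = -3, negative; keep [-1, 1]
s = 0 gives h = -4, negative; keep [-1, 0]
s = -0.5 gives h = -1.6875, negative; keep [-1, -0.5]
s = -0.75 gives h = 0.418, positive; keep [-0.75, -0.5]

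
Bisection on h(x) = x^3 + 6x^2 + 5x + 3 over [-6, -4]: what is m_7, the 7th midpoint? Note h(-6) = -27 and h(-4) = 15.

-5.140625

x = -5 gives h = 3, positive; keep [-6, -5]
x = -5.5 gives h = -9.375, negative; keep [-5.5, -5]
x = -5.25 gives h = -2.578125, negative; keep [-5.25, -5]
x = -5.125 gives h = 0.3574, positive; keep [-5.25, -5.125]
x = -5.1875 gives h = -1.073, negative; keep [-5.1875, -5.125]
x = -5.15625 gives h = -0.3485, negative; keep [-5.15625, -5.125]
x = -5.140625 gives h = 0.0067, positive; keep [-5.15625, -5.140625]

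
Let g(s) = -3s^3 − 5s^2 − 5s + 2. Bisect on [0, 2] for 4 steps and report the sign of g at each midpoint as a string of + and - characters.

--+-

g(1) = -11 < 0, so the root lies in [0, 1]
g(0.5) = -2.125 < 0, so the root lies in [0, 0.5]
g(0.25) = 0.390625 > 0, so the root lies in [0.25, 0.5]
g(0.375) = -0.7363 < 0, so the root lies in [0.25, 0.375]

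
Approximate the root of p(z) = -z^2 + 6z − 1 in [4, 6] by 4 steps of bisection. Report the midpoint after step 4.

5.875

m = 5, p(m) = 4 (+); new bracket [5, 6]
m = 5.5, p(m) = 1.75 (+); new bracket [5.5, 6]
m = 5.75, p(m) = 0.4375 (+); new bracket [5.75, 6]
m = 5.875, p(m) = -0.2656 (−); new bracket [5.75, 5.875]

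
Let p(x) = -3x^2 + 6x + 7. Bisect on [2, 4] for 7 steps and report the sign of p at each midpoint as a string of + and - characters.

p(3) = -2 < 0, so the root lies in [2, 3]
p(2.5) = 3.25 > 0, so the root lies in [2.5, 3]
p(2.75) = 0.8125 > 0, so the root lies in [2.75, 3]
p(2.875) = -0.5469 < 0, so the root lies in [2.75, 2.875]
p(2.8125) = 0.1445 > 0, so the root lies in [2.8125, 2.875]
p(2.84375) = -0.1982 < 0, so the root lies in [2.8125, 2.84375]
p(2.828125) = -0.0261 < 0, so the root lies in [2.8125, 2.828125]

-++-+--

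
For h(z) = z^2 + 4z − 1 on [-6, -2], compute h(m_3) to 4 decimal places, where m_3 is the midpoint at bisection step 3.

m = -4, h(m) = -1 (−); new bracket [-6, -4]
m = -5, h(m) = 4 (+); new bracket [-5, -4]
m = -4.5, h(m) = 1.25 (+); new bracket [-4.5, -4]

1.2500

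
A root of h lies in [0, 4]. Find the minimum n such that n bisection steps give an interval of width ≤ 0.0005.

Width after n steps is 4/2^n. Need 2^n ≥ 4/0.0005 = 8000.
2^12 = 4096 < 8000 ≤ 2^13 = 8192, so n = 13.

13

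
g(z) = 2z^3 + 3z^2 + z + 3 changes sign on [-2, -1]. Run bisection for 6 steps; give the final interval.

[-1.71875, -1.703125]

midpoint -1.5: g = 1.5 > 0 → [-2, -1.5]
midpoint -1.75: g = -0.28125 < 0 → [-1.75, -1.5]
midpoint -1.625: g = 0.714844 > 0 → [-1.75, -1.625]
midpoint -1.6875: g = 0.2446 > 0 → [-1.75, -1.6875]
midpoint -1.71875: g = -0.0112 < 0 → [-1.71875, -1.6875]
midpoint -1.703125: g = 0.1185 > 0 → [-1.71875, -1.703125]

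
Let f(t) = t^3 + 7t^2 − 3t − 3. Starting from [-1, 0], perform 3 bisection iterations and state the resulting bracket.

t = -0.5 gives f = 0.125, positive; keep [-0.5, 0]
t = -0.25 gives f = -1.828125, negative; keep [-0.5, -0.25]
t = -0.375 gives f = -0.943359, negative; keep [-0.5, -0.375]

[-0.5, -0.375]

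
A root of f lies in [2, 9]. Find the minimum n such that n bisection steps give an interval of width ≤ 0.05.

Width after n steps is 7/2^n. Need 2^n ≥ 7/0.05 = 140.
2^7 = 128 < 140 ≤ 2^8 = 256, so n = 8.

8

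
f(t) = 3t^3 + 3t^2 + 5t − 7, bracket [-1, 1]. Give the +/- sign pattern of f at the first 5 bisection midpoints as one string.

---++

midpoint 0: f = -7 < 0 → [0, 1]
midpoint 0.5: f = -3.375 < 0 → [0.5, 1]
midpoint 0.75: f = -0.296875 < 0 → [0.75, 1]
midpoint 0.875: f = 1.6816 > 0 → [0.75, 0.875]
midpoint 0.8125: f = 0.6521 > 0 → [0.75, 0.8125]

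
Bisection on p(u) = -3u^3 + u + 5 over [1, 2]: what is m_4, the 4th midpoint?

1.3125

p(1.5) = -3.625 < 0, so the root lies in [1, 1.5]
p(1.25) = 0.390625 > 0, so the root lies in [1.25, 1.5]
p(1.375) = -1.423828 < 0, so the root lies in [1.25, 1.375]
p(1.3125) = -0.4705 < 0, so the root lies in [1.25, 1.3125]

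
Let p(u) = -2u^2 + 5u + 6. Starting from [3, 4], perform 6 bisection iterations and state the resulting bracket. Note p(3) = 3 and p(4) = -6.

[3.375, 3.390625]

midpoint 3.5: p = -1 < 0 → [3, 3.5]
midpoint 3.25: p = 1.125 > 0 → [3.25, 3.5]
midpoint 3.375: p = 0.09375 > 0 → [3.375, 3.5]
midpoint 3.4375: p = -0.4453 < 0 → [3.375, 3.4375]
midpoint 3.40625: p = -0.1738 < 0 → [3.375, 3.40625]
midpoint 3.390625: p = -0.0396 < 0 → [3.375, 3.390625]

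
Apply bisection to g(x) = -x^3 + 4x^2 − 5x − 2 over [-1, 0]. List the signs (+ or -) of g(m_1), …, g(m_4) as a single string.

+-+-

m = -0.5, g(m) = 1.625 (+); new bracket [-0.5, 0]
m = -0.25, g(m) = -0.484375 (−); new bracket [-0.5, -0.25]
m = -0.375, g(m) = 0.490234 (+); new bracket [-0.375, -0.25]
m = -0.3125, g(m) = -0.0164 (−); new bracket [-0.375, -0.3125]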